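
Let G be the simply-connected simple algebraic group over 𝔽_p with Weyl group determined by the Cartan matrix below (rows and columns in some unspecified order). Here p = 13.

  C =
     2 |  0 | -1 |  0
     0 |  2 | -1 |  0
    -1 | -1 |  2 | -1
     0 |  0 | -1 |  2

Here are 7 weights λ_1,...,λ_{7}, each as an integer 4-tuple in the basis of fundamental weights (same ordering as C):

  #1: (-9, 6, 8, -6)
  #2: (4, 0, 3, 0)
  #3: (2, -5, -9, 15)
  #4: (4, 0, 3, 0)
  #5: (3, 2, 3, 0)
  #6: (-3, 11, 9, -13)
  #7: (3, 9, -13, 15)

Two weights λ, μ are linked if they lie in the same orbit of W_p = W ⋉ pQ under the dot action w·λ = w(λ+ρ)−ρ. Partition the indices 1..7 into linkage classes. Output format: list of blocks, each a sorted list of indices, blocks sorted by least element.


C ↔ D_4 under row/col permutation; |W(D_4)| = 192.

λ_j+ρ reflected into Ā_13 (⟨·,θ^∨⟩≤13); 4-tuples as given:

    λ_1+ρ ↦ (4, 3, 1, 1)
    λ_2+ρ ↦ (5, 1, 2, 1)
    λ_3+ρ ↦ (4, 3, 1, 1)
    λ_4+ρ ↦ (5, 1, 2, 1)
    λ_5+ρ ↦ (4, 3, 1, 1)
    λ_6+ρ ↦ (5, 1, 2, 1)
    λ_7+ρ ↦ (5, 1, 2, 1)

Partition of {1..7} into 2 W_13-dot-orbits:

[[1, 3, 5], [2, 4, 6, 7]]


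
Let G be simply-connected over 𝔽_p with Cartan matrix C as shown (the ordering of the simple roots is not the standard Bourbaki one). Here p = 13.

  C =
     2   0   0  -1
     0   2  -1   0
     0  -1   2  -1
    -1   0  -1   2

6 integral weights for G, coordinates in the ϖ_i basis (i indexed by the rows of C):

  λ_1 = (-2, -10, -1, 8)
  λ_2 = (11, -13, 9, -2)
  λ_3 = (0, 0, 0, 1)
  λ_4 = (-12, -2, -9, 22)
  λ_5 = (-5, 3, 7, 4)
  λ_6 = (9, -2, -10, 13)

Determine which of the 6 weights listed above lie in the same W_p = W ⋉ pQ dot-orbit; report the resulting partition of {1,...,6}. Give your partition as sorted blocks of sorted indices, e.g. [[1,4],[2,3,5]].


Dynkin diagram of C (from the 6 off-diagonal −1 entries): A_4.

W_13-reps of the 6 weights in Ā_13 (same 4-coord order as C):

    λ_1 → (0, 0, 8, 1)
    λ_2 → (1, 1, 1, 2)
    λ_3 → (1, 1, 1, 2)
    λ_4 → (1, 1, 1, 2)
    λ_5 → (0, 0, 8, 1)
    λ_6 → (1, 1, 1, 2)

The 6 indices split into 2 linkage classes (same alcove rep ⇔ same W_13-dot-orbit):

[[1, 5], [2, 3, 4, 6]]


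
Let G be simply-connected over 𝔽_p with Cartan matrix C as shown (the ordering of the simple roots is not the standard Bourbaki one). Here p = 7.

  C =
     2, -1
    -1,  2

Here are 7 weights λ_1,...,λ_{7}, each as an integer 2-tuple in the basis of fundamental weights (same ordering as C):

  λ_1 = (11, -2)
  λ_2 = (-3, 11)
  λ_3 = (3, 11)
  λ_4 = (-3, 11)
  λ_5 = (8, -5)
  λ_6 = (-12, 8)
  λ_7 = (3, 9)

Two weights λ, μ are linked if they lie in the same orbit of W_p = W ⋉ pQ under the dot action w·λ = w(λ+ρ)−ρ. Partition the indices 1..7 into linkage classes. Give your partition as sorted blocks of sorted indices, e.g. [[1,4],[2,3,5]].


C ↔ A_2 under row/col permutation; |W(A_2)| = 6.

Ā_7 reps of the 7 weights (A_2, coords as presented):

  λ_1 → (2, 4);  λ_2 → (3, 2);  λ_3 → (3, 2);  λ_4 → (3, 2);  λ_5 → (3, 2);  λ_6 → (3, 2);  λ_7 → (3, 0)

Grouping the 7 weights by Ā_7-representative: 3 linkage classes.

[[1], [2, 3, 4, 5, 6], [7]]


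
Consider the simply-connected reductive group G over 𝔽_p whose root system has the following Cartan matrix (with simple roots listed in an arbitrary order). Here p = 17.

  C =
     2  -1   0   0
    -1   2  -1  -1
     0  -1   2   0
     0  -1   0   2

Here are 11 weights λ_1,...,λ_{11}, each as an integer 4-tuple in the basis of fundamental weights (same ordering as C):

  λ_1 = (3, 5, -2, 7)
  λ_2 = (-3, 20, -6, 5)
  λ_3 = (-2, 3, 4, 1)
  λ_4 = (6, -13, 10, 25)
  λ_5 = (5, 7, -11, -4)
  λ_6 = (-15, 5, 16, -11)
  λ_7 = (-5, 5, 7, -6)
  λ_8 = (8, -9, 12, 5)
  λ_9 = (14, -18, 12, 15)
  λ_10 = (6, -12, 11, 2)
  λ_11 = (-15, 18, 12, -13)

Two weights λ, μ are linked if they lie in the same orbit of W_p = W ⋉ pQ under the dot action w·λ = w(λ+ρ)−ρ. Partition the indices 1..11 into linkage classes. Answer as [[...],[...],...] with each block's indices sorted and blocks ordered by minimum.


Type D_4, rank 4, |W|=192; reorder rows/cols to standard.

Each λ_j+ρ reduced to Ā_17; 4-tuples below use C's row order:

  [1] (3, 1, 0, 7) · [2] (1, 2, 2, 3) · [3] (1, 3, 5, 2) · [4] (1, 3, 5, 2) · [5] (1, 3, 5, 2) · [6] (3, 1, 0, 7) · [7] (1, 3, 5, 2) · [8] (1, 3, 5, 2) · [9] (2, 0, 4, 1) · [10] (3, 1, 0, 7) · [11] (1, 2, 2, 3)

4 distinct reps among the 11 weights ⇒ 4 W_17-linkage classes:

[[1, 6, 10], [2, 11], [3, 4, 5, 7, 8], [9]]


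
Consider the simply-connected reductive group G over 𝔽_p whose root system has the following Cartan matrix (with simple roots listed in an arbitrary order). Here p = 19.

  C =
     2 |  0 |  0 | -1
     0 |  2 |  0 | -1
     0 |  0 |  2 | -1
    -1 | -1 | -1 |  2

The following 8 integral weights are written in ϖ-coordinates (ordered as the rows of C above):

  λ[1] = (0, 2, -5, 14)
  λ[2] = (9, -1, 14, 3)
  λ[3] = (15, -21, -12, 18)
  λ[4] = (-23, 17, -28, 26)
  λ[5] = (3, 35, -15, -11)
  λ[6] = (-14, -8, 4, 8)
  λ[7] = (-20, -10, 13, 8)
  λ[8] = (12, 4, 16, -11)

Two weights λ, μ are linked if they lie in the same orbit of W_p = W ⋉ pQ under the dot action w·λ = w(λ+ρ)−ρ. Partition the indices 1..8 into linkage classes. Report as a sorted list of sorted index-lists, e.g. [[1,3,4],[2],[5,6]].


D_4 Cartan matrix, 4 simple roots permuted; ρ=(1,1,1,1).

λ_j+ρ reflected into Ā_19 (⟨·,θ^∨⟩≤19); 4-tuples as given:

  λ_1+ρ ↦ (1, 3, 4, 0);  λ_2+ρ ↦ (0, 10, 5, 0);  λ_3+ρ ↦ (1, 3, 4, 0);  λ_4+ρ ↦ (1, 3, 4, 0);  λ_5+ρ ↦ (2, 4, 6, 1);  λ_6+ρ ↦ (2, 4, 6, 1);  λ_7+ρ ↦ (0, 10, 5, 0);  λ_8+ρ ↦ (2, 4, 6, 1)

3 distinct reps among the 8 weights ⇒ 3 W_19-linkage classes:

[[1, 3, 4], [2, 7], [5, 6, 8]]


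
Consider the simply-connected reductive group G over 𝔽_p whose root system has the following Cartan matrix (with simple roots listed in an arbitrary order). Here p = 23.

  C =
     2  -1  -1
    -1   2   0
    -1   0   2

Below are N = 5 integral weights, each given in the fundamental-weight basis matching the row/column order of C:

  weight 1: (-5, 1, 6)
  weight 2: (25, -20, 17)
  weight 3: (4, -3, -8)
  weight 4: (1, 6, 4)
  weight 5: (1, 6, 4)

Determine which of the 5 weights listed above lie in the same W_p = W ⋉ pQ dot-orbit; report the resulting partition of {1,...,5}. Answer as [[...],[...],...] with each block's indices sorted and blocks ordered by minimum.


C ↔ A_3 under row/col permutation; |W(A_3)| = 24.

Folding the 5 weights λ_j+ρ into Ā_23 (reps in the given 3-coord order):

  λ_1+ρ ↦ (2, 2, 3)
  λ_2+ρ ↦ (2, 2, 3)
  λ_3+ρ ↦ (2, 2, 3)
  λ_4+ρ ↦ (2, 7, 5)
  λ_5+ρ ↦ (2, 7, 5)

These 5 weights hit 2 W_23-dot-orbits; sizes (3, 2):

[[1, 2, 3], [4, 5]]


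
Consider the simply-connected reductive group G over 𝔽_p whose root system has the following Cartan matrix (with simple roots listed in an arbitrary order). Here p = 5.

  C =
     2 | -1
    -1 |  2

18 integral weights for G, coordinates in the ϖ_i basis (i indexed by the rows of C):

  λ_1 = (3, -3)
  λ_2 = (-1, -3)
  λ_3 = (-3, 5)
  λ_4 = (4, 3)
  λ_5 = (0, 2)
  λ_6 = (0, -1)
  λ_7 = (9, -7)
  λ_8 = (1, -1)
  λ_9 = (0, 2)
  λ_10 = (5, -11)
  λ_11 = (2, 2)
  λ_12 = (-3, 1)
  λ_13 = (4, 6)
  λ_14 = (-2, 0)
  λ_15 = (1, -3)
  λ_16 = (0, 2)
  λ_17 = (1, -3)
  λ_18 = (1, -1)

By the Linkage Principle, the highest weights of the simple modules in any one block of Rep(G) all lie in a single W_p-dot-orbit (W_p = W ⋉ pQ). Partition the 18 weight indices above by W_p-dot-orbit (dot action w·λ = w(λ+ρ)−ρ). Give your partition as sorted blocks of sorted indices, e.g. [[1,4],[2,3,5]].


C ↔ A_2 under row/col permutation; |W(A_2)| = 6.

W_5-reps of the 18 weights in Ā_5 (same 2-coord order as C):

    1: (2, 2)
    2: (2, 0)
    3: (1, 3)
    4: (1, 0)
    5: (1, 3)
    6: (1, 0)
    7: (1, 0)
    8: (2, 0)
    9: (1, 3)
    10: (1, 0)
    11: (2, 2)
    12: (2, 0)
    13: (0, 2)
    14: (1, 0)
    15: (0, 2)
    16: (1, 3)
    17: (0, 2)
    18: (2, 0)

Linkage partition of the 18 weights (5 classes, p=5):

[[1, 11], [2, 8, 12, 18], [3, 5, 9, 16], [4, 6, 7, 10, 14], [13, 15, 17]]


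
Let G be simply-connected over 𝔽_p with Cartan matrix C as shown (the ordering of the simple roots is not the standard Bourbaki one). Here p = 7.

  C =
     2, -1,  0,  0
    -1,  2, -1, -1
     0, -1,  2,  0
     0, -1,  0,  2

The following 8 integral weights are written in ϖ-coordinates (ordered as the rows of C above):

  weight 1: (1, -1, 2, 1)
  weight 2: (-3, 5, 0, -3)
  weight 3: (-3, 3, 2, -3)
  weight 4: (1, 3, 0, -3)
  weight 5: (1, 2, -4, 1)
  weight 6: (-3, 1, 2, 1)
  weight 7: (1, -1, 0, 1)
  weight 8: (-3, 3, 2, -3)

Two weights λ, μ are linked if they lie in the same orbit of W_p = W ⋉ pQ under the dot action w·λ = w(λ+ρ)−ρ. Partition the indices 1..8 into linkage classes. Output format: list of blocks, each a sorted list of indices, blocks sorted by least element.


Type D_4, rank 4, |W|=192; reorder rows/cols to standard.

Each λ_j+ρ reduced to Ā_7; 4-tuples below use C's row order:

  λ_1 → (2, 0, 3, 2)
  λ_2 → (2, 0, 1, 2)
  λ_3 → (2, 0, 3, 2)
  λ_4 → (2, 0, 1, 2)
  λ_5 → (2, 0, 3, 2)
  λ_6 → (2, 0, 3, 2)
  λ_7 → (2, 0, 1, 2)
  λ_8 → (2, 0, 3, 2)

2 distinct reps among the 8 weights ⇒ 2 W_7-linkage classes:

[[1, 3, 5, 6, 8], [2, 4, 7]]


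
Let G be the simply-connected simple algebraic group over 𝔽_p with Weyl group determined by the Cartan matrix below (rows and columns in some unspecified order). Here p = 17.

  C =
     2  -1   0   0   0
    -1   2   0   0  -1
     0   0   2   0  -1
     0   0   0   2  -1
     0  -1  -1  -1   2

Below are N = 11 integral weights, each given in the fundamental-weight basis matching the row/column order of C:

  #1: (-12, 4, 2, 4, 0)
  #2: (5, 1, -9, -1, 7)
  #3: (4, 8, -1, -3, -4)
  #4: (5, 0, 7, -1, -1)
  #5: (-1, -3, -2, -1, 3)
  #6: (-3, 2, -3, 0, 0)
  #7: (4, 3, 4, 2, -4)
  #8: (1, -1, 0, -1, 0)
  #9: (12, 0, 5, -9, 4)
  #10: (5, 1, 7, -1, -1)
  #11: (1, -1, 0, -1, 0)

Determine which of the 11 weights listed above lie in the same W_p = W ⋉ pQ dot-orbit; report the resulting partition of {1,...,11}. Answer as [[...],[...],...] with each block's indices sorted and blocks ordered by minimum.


Root system D_5: the 5×5 matrix C matches after relabeling.

Each λ_j+ρ reduced to Ā_17; 5-tuples below use C's row order:

  [1] (5, 1, 2, 0, 3);  [2] (6, 1, 8, 0, 0);  [3] (5, 1, 2, 0, 3);  [4] (6, 1, 8, 0, 0);  [5] (2, 0, 1, 0, 1);  [6] (2, 0, 1, 0, 1);  [7] (5, 1, 2, 0, 3);  [8] (2, 0, 1, 0, 1);  [9] (5, 1, 2, 0, 3);  [10] (6, 1, 8, 0, 0);  [11] (2, 0, 1, 0, 1)

The 11 indices split into 3 linkage classes (same alcove rep ⇔ same W_17-dot-orbit):

[[1, 3, 7, 9], [2, 4, 10], [5, 6, 8, 11]]


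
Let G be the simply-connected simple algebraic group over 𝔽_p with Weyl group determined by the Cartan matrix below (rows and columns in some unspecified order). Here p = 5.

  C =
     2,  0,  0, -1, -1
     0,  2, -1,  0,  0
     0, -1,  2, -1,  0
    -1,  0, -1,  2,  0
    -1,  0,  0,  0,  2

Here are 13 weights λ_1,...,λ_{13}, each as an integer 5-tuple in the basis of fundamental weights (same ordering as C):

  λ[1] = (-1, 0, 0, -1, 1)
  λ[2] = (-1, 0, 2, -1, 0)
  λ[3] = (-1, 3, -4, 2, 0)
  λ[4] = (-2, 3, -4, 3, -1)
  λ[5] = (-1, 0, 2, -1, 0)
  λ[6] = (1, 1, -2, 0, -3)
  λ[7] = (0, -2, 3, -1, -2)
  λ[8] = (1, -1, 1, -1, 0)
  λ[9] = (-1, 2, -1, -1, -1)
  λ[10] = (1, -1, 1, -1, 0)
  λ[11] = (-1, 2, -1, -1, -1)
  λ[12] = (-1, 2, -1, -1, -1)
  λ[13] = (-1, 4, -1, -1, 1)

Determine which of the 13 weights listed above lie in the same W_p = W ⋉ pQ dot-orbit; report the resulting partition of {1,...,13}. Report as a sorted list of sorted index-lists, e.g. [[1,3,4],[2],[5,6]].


C ↔ A_5 under row/col permutation; |W(A_5)| = 720.

Each λ_j+ρ reduced to Ā_5; 5-tuples below use C's row order:

  1: (0, 1, 1, 0, 2)
  2: (0, 1, 3, 0, 1)
  3: (0, 1, 3, 0, 1)
  4: (0, 1, 3, 0, 1)
  5: (0, 1, 3, 0, 1)
  6: (0, 1, 1, 0, 2)
  7: (0, 1, 3, 0, 1)
  8: (2, 0, 2, 0, 1)
  9: (0, 3, 0, 0, 0)
  10: (2, 0, 2, 0, 1)
  11: (0, 3, 0, 0, 0)
  12: (0, 3, 0, 0, 0)
  13: (0, 3, 0, 0, 0)

4 distinct reps among the 13 weights ⇒ 4 W_5-linkage classes:

[[1, 6], [2, 3, 4, 5, 7], [8, 10], [9, 11, 12, 13]]


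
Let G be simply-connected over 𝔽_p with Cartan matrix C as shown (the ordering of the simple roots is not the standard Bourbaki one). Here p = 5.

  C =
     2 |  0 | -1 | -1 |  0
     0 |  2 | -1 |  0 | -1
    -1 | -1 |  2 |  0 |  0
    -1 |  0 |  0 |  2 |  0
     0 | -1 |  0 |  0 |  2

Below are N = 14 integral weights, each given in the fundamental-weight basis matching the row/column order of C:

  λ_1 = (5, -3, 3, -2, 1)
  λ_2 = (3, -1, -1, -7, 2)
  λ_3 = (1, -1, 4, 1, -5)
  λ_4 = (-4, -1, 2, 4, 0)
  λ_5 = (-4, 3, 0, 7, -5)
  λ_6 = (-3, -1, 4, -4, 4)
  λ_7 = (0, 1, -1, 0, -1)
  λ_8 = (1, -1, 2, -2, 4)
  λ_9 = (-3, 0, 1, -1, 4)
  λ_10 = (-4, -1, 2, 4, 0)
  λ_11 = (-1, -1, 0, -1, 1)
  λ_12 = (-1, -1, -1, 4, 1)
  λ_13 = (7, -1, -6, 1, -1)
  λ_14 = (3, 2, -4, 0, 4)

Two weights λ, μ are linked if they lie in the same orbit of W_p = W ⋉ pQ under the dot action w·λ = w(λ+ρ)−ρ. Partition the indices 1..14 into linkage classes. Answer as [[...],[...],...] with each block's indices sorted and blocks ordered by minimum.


Cartan matrix: type A_5 (|W|=720); un-permuting the 5 rows.

Alcove-folded reps (p=5, 14 weights, presented ϖ-order):

    1: (0, 0, 1, 0, 2)
    2: (0, 1, 0, 2, 1)
    3: (0, 0, 1, 0, 2)
    4: (3, 0, 0, 1, 0)
    5: (0, 0, 1, 0, 2)
    6: (0, 0, 0, 3, 0)
    7: (1, 2, 0, 1, 0)
    8: (3, 0, 0, 1, 0)
    9: (0, 0, 1, 0, 2)
    10: (3, 0, 0, 1, 0)
    11: (0, 0, 1, 0, 2)
    12: (0, 0, 0, 3, 0)
    13: (0, 0, 0, 3, 0)
    14: (3, 0, 0, 1, 0)

Grouping the 14 weights by Ā_5-representative: 5 linkage classes.

[[1, 3, 5, 9, 11], [2], [4, 8, 10, 14], [6, 12, 13], [7]]


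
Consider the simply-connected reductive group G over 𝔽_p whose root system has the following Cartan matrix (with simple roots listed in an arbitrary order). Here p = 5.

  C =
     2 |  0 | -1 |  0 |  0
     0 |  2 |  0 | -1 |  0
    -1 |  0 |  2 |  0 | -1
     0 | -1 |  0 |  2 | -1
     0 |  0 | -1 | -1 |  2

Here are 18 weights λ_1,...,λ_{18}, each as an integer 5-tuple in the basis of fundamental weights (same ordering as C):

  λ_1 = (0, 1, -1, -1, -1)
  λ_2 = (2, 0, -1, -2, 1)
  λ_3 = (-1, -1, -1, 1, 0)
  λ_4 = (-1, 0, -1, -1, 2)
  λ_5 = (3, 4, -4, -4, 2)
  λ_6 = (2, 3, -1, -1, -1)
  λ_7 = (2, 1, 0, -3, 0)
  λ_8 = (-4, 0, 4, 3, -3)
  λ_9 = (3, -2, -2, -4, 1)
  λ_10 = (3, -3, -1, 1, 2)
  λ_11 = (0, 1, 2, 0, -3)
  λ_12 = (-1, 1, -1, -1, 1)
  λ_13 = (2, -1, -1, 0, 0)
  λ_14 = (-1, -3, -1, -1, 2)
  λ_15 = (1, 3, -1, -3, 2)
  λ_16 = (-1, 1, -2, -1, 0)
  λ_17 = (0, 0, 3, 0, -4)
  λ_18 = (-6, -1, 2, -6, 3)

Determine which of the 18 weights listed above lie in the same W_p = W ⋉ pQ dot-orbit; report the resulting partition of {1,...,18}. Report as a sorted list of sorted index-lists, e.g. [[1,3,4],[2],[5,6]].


Root system A_5: the 5×5 matrix C matches after relabeling.

λ_j+ρ reflected into Ā_5 (⟨·,θ^∨⟩≤5); 5-tuples as given:

  λ_1+ρ ↦ (1, 2, 0, 0, 0) · λ_2+ρ ↦ (3, 0, 0, 1, 1) · λ_3+ρ ↦ (0, 0, 0, 2, 1) · λ_4+ρ ↦ (0, 1, 0, 0, 3) · λ_5+ρ ↦ (0, 1, 0, 0, 3) · λ_6+ρ ↦ (1, 2, 0, 0, 0) · λ_7+ρ ↦ (3, 0, 0, 1, 1) · λ_8+ρ ↦ (0, 2, 0, 0, 2) · λ_9+ρ ↦ (1, 1, 1, 1, 1) · λ_10+ρ ↦ (0, 0, 0, 2, 1) · λ_11+ρ ↦ (1, 1, 1, 1, 1) · λ_12+ρ ↦ (0, 2, 0, 0, 2) · λ_13+ρ ↦ (3, 0, 0, 1, 1) · λ_14+ρ ↦ (0, 0, 0, 2, 1) · λ_15+ρ ↦ (0, 0, 0, 2, 1) · λ_16+ρ ↦ (1, 2, 0, 0, 0) · λ_17+ρ ↦ (1, 1, 1, 1, 1) · λ_18+ρ ↦ (0, 0, 0, 2, 1)

6 distinct reps among the 18 weights ⇒ 6 W_5-linkage classes:

[[1, 6, 16], [2, 7, 13], [3, 10, 14, 15, 18], [4, 5], [8, 12], [9, 11, 17]]


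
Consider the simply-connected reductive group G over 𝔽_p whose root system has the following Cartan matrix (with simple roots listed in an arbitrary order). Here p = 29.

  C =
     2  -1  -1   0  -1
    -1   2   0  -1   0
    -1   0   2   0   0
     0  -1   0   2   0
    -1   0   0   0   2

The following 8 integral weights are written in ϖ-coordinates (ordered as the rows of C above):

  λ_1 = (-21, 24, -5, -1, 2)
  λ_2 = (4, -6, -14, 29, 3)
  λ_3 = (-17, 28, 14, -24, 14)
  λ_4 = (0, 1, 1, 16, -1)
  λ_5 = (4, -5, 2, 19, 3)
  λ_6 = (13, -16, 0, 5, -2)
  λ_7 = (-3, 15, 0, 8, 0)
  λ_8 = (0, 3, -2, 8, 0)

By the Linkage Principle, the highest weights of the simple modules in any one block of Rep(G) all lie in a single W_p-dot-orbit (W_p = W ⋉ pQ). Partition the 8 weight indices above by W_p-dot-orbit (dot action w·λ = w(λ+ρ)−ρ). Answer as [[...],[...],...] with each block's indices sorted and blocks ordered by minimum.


C ↔ D_5 under row/col permutation; |W(D_5)| = 1920.

Ā_29 reps of the 8 weights (D_5, coords as presented):

  1: (1, 0, 3, 16, 4)
  2: (1, 0, 3, 16, 4)
  3: (0, 4, 1, 9, 1)
  4: (1, 2, 2, 17, 0)
  5: (1, 0, 3, 16, 4)
  6: (0, 4, 1, 9, 1)
  7: (0, 4, 1, 9, 1)
  8: (0, 4, 1, 9, 1)

Grouping the 8 weights by Ā_29-representative: 3 linkage classes.

[[1, 2, 5], [3, 6, 7, 8], [4]]


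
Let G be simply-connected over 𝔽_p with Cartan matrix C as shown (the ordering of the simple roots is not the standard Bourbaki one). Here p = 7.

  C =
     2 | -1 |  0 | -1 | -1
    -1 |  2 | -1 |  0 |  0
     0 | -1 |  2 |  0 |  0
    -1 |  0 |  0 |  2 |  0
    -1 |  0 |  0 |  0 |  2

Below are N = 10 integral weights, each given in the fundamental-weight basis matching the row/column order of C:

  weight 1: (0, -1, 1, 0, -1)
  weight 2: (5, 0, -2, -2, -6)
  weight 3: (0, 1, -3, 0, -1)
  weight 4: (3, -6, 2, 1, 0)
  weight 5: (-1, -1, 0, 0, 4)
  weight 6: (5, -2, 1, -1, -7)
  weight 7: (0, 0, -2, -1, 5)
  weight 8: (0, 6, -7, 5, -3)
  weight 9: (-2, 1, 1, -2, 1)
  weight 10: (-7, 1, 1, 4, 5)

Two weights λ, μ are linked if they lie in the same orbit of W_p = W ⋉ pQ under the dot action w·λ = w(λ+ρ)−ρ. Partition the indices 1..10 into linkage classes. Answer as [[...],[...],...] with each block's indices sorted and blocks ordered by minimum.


Cartan matrix: type D_5 (|W|=1920); un-permuting the 5 rows.

λ_j+ρ reflected into Ā_7 (⟨·,θ^∨⟩≤7); 5-tuples as given:

  λ_1+ρ ↦ (1, 0, 2, 1, 0)
  λ_2+ρ ↦ (0, 0, 1, 1, 5)
  λ_3+ρ ↦ (1, 0, 2, 1, 0)
  λ_4+ρ ↦ (1, 0, 2, 1, 0)
  λ_5+ρ ↦ (0, 0, 1, 1, 5)
  λ_6+ρ ↦ (0, 0, 1, 1, 5)
  λ_7+ρ ↦ (0, 0, 1, 1, 5)
  λ_8+ρ ↦ (0, 0, 1, 1, 5)
  λ_9+ρ ↦ (1, 0, 2, 1, 0)
  λ_10+ρ ↦ (1, 0, 2, 1, 0)

Partition of {1..10} into 2 W_7-dot-orbits:

[[1, 3, 4, 9, 10], [2, 5, 6, 7, 8]]


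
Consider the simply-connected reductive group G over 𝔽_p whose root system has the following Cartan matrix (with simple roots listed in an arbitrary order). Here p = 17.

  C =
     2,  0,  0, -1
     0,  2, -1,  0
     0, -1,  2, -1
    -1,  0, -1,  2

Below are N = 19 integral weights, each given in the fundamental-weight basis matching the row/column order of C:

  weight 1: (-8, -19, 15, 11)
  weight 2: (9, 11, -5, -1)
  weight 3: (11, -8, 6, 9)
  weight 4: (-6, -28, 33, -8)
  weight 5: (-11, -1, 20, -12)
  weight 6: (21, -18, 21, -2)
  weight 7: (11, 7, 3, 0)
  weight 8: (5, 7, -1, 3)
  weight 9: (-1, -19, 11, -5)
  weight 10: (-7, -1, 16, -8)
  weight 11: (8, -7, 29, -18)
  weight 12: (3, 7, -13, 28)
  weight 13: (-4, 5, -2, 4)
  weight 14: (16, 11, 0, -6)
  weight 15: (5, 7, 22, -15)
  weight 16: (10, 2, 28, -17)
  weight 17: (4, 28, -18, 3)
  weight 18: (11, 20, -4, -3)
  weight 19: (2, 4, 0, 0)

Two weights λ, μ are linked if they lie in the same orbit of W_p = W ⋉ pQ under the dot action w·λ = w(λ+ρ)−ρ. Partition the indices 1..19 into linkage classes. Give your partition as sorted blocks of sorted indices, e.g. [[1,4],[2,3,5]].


Type A_4, rank 4, |W|=120; reorder rows/cols to standard.

W_17-reps of the 19 weights in Ā_17 (same 4-coord order as C):

  λ_1 → (3, 5, 1, 1) · λ_2 → (5, 7, 0, 4) · λ_3 → (0, 0, 5, 5) · λ_4 → (0, 0, 5, 5) · λ_5 → (7, 0, 4, 6) · λ_6 → (4, 0, 4, 1) · λ_7 → (4, 0, 4, 1) · λ_8 → (5, 7, 0, 4) · λ_9 → (5, 7, 0, 4) · λ_10 → (7, 0, 4, 6) · λ_11 → (5, 7, 0, 4) · λ_12 → (4, 0, 4, 1) · λ_13 → (3, 5, 1, 1) · λ_14 → (4, 0, 4, 1) · λ_15 → (6, 6, 3, 0) · λ_16 → (3, 5, 1, 1) · λ_17 → (4, 0, 4, 1) · λ_18 → (3, 5, 1, 1) · λ_19 → (3, 5, 1, 1)

6 distinct reps among the 19 weights ⇒ 6 W_17-linkage classes:

[[1, 13, 16, 18, 19], [2, 8, 9, 11], [3, 4], [5, 10], [6, 7, 12, 14, 17], [15]]


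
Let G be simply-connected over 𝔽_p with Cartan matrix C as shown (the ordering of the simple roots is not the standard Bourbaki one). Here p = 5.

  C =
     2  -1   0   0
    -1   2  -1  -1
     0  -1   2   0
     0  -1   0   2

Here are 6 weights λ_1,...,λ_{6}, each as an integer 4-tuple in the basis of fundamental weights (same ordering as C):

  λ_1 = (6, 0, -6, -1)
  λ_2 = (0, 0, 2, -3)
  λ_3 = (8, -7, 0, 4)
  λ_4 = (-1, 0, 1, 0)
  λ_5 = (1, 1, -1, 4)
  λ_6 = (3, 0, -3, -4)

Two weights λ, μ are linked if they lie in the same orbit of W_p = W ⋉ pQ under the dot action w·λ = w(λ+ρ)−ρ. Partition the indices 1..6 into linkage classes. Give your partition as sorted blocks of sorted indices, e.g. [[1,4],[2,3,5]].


Cartan matrix: type D_4 (|W|=192); un-permuting the 4 rows.

Alcove-folded reps (p=5, 6 weights, presented ϖ-order):

  [1] (0, 1, 2, 1) · [2] (0, 1, 2, 1) · [3] (1, 0, 1, 3) · [4] (0, 1, 2, 1) · [5] (0, 1, 2, 1) · [6] (0, 1, 2, 1)

These 6 weights hit 2 W_5-dot-orbits; sizes (5, 1):

[[1, 2, 4, 5, 6], [3]]


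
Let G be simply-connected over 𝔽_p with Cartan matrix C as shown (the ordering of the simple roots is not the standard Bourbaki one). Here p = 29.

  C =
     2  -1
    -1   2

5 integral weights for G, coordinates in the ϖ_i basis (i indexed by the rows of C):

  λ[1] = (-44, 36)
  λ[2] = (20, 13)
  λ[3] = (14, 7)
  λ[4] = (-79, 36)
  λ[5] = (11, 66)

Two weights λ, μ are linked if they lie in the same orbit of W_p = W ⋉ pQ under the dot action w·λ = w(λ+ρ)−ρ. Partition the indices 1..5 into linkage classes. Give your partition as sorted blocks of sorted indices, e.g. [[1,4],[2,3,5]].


C ↔ A_2 under row/col permutation; |W(A_2)| = 6.

W_29-reps of the 5 weights in Ā_29 (same 2-coord order as C):

  λ_1+ρ ↦ (15, 8)
  λ_2+ρ ↦ (15, 8)
  λ_3+ρ ↦ (15, 8)
  λ_4+ρ ↦ (8, 12)
  λ_5+ρ ↦ (8, 12)

Linkage partition of the 5 weights (2 classes, p=29):

[[1, 2, 3], [4, 5]]


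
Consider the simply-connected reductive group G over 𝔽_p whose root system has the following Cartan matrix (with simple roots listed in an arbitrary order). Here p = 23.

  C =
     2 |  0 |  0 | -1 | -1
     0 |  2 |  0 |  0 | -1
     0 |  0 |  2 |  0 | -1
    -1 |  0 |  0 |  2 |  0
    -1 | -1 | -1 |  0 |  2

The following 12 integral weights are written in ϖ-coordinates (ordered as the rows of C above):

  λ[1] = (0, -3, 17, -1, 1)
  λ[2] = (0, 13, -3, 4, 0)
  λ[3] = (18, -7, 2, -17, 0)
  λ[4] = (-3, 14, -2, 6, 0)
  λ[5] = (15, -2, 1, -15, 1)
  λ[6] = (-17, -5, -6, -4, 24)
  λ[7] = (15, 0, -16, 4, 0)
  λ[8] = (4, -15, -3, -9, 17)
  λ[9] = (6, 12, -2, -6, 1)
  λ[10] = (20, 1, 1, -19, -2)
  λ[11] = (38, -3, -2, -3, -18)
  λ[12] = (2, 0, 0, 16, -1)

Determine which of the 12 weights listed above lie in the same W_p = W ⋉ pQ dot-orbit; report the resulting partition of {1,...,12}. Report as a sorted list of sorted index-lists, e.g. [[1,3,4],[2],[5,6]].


D_5 Cartan matrix, 5 simple roots permuted; ρ=(1,1,1,1,1).

Ā_23 reps of the 12 weights (D_5, coords as presented):

  1: (1, 2, 18, 0, 0) · 2: (0, 13, 1, 5, 1) · 3: (2, 1, 2, 14, 1) · 4: (0, 13, 1, 5, 1) · 5: (2, 1, 2, 14, 1) · 6: (2, 1, 2, 14, 1) · 7: (0, 13, 1, 5, 1) · 8: (0, 13, 1, 5, 1) · 9: (0, 13, 1, 5, 1) · 10: (1, 1, 1, 17, 0) · 11: (2, 1, 2, 14, 1) · 12: (1, 1, 1, 17, 0)

These 12 weights hit 4 W_23-dot-orbits; sizes (1, 5, 4, 2):

[[1], [2, 4, 7, 8, 9], [3, 5, 6, 11], [10, 12]]


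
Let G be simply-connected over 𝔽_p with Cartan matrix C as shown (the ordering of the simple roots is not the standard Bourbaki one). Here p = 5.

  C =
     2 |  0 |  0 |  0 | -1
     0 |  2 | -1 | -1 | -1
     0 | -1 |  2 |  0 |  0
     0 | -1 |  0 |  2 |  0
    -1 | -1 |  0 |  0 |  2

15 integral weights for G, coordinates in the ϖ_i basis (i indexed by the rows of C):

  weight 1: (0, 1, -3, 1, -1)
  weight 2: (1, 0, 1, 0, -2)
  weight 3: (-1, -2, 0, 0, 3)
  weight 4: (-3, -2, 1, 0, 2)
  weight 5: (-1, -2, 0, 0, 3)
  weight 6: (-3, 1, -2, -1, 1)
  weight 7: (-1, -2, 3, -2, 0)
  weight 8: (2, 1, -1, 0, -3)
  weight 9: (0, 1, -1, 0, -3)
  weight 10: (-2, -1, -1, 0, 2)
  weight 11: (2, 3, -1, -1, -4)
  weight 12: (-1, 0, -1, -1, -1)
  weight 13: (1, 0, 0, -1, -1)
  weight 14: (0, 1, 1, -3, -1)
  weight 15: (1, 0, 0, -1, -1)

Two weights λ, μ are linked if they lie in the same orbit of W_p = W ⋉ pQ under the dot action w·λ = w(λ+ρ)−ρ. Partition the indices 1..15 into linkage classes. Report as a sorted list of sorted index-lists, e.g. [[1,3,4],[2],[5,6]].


C ↔ D_5 under row/col permutation; |W(D_5)| = 1920.

Each λ_j+ρ reduced to Ā_5; 5-tuples below use C's row order:

    λ_1 → (1, 0, 2, 2, 0)
    λ_2 → (1, 0, 2, 1, 0)
    λ_3 → (0, 1, 0, 0, 0)
    λ_4 → (2, 1, 1, 0, 0)
    λ_5 → (0, 1, 0, 0, 0)
    λ_6 → (2, 1, 1, 0, 0)
    λ_7 → (1, 0, 2, 1, 0)
    λ_8 → (1, 0, 0, 1, 1)
    λ_9 → (1, 0, 0, 1, 1)
    λ_10 → (1, 0, 0, 1, 1)
    λ_11 → (0, 1, 0, 0, 0)
    λ_12 → (0, 1, 0, 0, 0)
    λ_13 → (2, 1, 1, 0, 0)
    λ_14 → (1, 0, 2, 2, 0)
    λ_15 → (2, 1, 1, 0, 0)

These 15 weights hit 5 W_5-dot-orbits; sizes (2, 2, 4, 4, 3):

[[1, 14], [2, 7], [3, 5, 11, 12], [4, 6, 13, 15], [8, 9, 10]]


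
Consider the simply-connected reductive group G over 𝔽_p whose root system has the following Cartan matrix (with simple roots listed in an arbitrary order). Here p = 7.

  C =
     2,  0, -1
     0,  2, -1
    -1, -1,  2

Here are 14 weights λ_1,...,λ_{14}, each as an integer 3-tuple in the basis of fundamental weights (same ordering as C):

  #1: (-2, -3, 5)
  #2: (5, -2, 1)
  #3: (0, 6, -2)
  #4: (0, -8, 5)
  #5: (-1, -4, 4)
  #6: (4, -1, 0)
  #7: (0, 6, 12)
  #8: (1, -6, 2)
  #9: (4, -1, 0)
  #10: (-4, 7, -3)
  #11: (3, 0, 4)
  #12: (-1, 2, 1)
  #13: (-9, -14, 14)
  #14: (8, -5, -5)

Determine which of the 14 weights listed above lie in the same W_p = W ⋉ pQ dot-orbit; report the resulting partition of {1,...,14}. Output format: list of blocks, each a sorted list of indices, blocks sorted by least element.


Dynkin diagram of C (from the 4 off-diagonal −1 entries): A_3.

Folding the 14 weights λ_j+ρ into Ā_7 (reps in the given 3-coord order):

  λ_1 → (1, 2, 3)
  λ_2 → (5, 0, 1)
  λ_3 → (0, 6, 1)
  λ_4 → (0, 6, 1)
  λ_5 → (0, 3, 2)
  λ_6 → (5, 0, 1)
  λ_7 → (0, 6, 1)
  λ_8 → (0, 3, 2)
  λ_9 → (5, 0, 1)
  λ_10 → (1, 2, 3)
  λ_11 → (1, 2, 3)
  λ_12 → (0, 3, 2)
  λ_13 → (5, 0, 1)
  λ_14 → (1, 2, 3)

Grouping the 14 weights by Ā_7-representative: 4 linkage classes.

[[1, 10, 11, 14], [2, 6, 9, 13], [3, 4, 7], [5, 8, 12]]


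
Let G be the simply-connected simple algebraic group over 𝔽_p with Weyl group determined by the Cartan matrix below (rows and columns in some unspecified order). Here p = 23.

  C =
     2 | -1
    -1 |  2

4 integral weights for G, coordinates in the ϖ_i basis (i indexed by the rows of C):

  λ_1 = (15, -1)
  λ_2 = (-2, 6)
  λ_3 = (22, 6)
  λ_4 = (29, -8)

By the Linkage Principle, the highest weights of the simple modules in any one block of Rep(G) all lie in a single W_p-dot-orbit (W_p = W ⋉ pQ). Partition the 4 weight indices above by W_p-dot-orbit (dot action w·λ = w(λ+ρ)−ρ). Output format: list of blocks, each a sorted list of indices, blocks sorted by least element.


A_2 Cartan matrix, 2 simple roots permuted; ρ=(1,1).

Folding the 4 weights λ_j+ρ into Ā_23 (reps in the given 2-coord order):

  λ_1 → (16, 0) · λ_2 → (1, 6) · λ_3 → (16, 0) · λ_4 → (16, 0)

Partition of {1..4} into 2 W_23-dot-orbits:

[[1, 3, 4], [2]]


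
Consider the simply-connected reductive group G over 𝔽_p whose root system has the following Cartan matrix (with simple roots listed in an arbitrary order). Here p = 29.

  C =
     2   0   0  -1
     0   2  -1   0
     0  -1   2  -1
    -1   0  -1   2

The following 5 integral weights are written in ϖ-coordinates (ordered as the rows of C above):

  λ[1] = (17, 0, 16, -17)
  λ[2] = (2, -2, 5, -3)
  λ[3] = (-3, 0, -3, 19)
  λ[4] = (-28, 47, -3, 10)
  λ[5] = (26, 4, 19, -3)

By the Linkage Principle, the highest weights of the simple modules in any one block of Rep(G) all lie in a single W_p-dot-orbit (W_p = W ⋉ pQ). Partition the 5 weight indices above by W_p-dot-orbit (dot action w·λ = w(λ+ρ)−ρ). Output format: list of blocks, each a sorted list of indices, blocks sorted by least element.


Cartan matrix: type A_4 (|W|=120); un-permuting the 4 rows.

Ā_29 reps of the 5 weights (A_4, coords as presented):

    [1] (2, 1, 1, 16)
    [2] (1, 1, 3, 2)
    [3] (2, 1, 1, 16)
    [4] (2, 1, 1, 16)
    [5] (4, 16, 2, 2)

The 5 indices split into 3 linkage classes (same alcove rep ⇔ same W_29-dot-orbit):

[[1, 3, 4], [2], [5]]


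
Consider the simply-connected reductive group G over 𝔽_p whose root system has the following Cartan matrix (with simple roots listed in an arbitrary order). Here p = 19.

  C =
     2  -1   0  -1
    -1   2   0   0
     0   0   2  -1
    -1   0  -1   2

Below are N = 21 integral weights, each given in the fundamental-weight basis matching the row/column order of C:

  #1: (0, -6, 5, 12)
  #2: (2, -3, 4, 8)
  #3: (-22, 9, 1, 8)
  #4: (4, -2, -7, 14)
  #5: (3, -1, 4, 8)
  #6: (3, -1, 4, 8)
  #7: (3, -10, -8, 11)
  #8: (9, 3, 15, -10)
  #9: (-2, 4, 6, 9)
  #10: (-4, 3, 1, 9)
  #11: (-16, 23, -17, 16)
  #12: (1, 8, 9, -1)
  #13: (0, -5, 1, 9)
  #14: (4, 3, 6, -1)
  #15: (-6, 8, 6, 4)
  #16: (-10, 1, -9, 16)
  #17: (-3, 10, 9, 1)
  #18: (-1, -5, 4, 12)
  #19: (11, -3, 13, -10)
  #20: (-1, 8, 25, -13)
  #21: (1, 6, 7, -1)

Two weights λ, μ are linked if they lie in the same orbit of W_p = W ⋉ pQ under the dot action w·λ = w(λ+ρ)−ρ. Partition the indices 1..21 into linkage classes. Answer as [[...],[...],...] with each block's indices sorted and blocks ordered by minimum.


Type A_4, rank 4, |W|=120; reorder rows/cols to standard.

Ā_19 reps of the 21 weights (A_4, coords as presented):

  [1] (4, 0, 5, 9);  [2] (1, 2, 5, 9);  [3] (2, 7, 8, 0);  [4] (4, 0, 5, 9);  [5] (4, 0, 5, 9);  [6] (4, 0, 5, 9);  [7] (5, 4, 7, 0);  [8] (1, 2, 5, 9);  [9] (1, 2, 5, 9);  [10] (3, 1, 2, 7);  [11] (1, 2, 5, 9);  [12] (2, 7, 8, 0);  [13] (3, 1, 2, 7);  [14] (5, 4, 7, 0);  [15] (5, 4, 7, 0);  [16] (2, 7, 8, 0);  [17] (2, 7, 8, 0);  [18] (4, 0, 5, 9);  [19] (1, 2, 5, 9);  [20] (5, 4, 7, 0);  [21] (2, 7, 8, 0)

These 21 weights hit 5 W_19-dot-orbits; sizes (5, 5, 5, 4, 2):

[[1, 4, 5, 6, 18], [2, 8, 9, 11, 19], [3, 12, 16, 17, 21], [7, 14, 15, 20], [10, 13]]


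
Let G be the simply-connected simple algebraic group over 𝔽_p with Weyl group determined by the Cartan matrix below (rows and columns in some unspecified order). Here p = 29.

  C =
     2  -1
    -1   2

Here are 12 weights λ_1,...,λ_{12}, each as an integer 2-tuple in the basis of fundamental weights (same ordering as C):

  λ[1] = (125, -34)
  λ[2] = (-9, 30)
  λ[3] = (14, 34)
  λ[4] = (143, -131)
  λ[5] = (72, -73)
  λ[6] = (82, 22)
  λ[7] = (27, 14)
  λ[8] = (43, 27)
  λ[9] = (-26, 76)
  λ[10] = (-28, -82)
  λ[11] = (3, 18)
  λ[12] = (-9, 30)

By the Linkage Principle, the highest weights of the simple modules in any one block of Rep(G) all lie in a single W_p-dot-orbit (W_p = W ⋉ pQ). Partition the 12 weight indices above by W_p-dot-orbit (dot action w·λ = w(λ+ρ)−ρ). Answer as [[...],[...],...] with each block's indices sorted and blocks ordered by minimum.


C ↔ A_2 under row/col permutation; |W(A_2)| = 6.

λ_j+ρ reflected into Ā_29 (⟨·,θ^∨⟩≤29); 2-tuples as given:

    λ_1+ρ ↦ (4, 19)
    λ_2+ρ ↦ (6, 21)
    λ_3+ρ ↦ (6, 8)
    λ_4+ρ ↦ (14, 1)
    λ_5+ρ ↦ (14, 1)
    λ_6+ρ ↦ (4, 19)
    λ_7+ρ ↦ (14, 1)
    λ_8+ρ ↦ (14, 1)
    λ_9+ρ ↦ (4, 19)
    λ_10+ρ ↦ (6, 21)
    λ_11+ρ ↦ (4, 19)
    λ_12+ρ ↦ (6, 21)

The 12 indices split into 4 linkage classes (same alcove rep ⇔ same W_29-dot-orbit):

[[1, 6, 9, 11], [2, 10, 12], [3], [4, 5, 7, 8]]


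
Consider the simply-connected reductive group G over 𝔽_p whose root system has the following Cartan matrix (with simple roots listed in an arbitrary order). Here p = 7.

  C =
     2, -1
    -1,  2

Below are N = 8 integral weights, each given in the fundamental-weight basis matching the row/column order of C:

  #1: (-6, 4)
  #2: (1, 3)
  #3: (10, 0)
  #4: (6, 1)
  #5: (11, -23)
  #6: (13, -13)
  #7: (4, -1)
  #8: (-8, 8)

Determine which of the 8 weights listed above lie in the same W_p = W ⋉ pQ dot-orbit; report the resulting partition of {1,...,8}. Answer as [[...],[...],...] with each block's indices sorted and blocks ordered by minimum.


A_2 Cartan matrix, 2 simple roots permuted; ρ=(1,1).

λ_j+ρ reflected into Ā_7 (⟨·,θ^∨⟩≤7); 2-tuples as given:

  λ_1 → (5, 0) · λ_2 → (2, 4) · λ_3 → (2, 4) · λ_4 → (5, 0) · λ_5 → (2, 4) · λ_6 → (5, 0) · λ_7 → (5, 0) · λ_8 → (5, 0)

2 distinct reps among the 8 weights ⇒ 2 W_7-linkage classes:

[[1, 4, 6, 7, 8], [2, 3, 5]]


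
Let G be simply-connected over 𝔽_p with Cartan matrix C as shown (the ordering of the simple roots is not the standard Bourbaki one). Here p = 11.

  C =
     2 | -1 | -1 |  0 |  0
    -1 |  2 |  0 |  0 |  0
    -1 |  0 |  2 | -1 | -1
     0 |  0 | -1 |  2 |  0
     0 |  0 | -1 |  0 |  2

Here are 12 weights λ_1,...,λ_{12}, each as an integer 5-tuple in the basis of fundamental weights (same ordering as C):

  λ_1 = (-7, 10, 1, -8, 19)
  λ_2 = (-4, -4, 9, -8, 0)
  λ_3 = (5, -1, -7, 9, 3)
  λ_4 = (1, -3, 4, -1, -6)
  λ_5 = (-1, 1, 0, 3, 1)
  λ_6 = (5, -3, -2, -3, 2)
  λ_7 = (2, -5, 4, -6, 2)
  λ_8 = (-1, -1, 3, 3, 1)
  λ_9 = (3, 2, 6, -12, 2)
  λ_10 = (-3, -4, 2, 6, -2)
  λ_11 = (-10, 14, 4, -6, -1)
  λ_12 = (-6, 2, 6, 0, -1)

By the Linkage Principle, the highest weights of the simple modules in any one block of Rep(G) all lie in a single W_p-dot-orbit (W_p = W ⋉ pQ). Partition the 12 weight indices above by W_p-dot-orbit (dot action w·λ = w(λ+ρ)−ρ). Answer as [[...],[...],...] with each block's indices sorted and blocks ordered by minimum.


Dynkin diagram of C (from the 8 off-diagonal −1 entries): D_5.

Folding the 12 weights λ_j+ρ into Ā_11 (reps in the given 5-coord order):

  1: (0, 2, 0, 0, 5) · 2: (0, 3, 1, 4, 2) · 3: (0, 3, 1, 4, 2) · 4: (0, 2, 0, 0, 5) · 5: (0, 2, 1, 4, 2) · 6: (1, 2, 2, 1, 0) · 7: (0, 3, 1, 4, 2) · 8: (0, 3, 1, 4, 2) · 9: (0, 3, 1, 4, 2) · 10: (0, 2, 1, 4, 2) · 11: (0, 2, 0, 0, 5) · 12: (1, 2, 2, 1, 0)

Grouping the 12 weights by Ā_11-representative: 4 linkage classes.

[[1, 4, 11], [2, 3, 7, 8, 9], [5, 10], [6, 12]]


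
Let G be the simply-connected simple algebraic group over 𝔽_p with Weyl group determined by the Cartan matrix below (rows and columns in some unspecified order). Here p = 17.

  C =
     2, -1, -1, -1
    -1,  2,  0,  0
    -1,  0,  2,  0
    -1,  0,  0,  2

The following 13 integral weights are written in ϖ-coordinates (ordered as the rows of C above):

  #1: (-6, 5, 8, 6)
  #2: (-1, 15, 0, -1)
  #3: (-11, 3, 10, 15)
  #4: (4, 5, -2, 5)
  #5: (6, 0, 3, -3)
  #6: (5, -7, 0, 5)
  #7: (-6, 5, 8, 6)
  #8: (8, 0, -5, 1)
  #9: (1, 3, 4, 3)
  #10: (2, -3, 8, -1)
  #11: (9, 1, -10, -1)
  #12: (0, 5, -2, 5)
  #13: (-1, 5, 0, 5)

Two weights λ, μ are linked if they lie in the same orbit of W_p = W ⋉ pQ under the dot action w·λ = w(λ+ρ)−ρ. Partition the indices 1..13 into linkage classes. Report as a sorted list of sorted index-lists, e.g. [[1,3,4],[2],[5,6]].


Dynkin diagram of C (from the 6 off-diagonal −1 entries): D_4.

Folding the 13 weights λ_j+ρ into Ā_17 (reps in the given 4-coord order):

  λ_1 → (5, 1, 4, 2) · λ_2 → (0, 16, 1, 0) · λ_3 → (0, 6, 1, 6) · λ_4 → (0, 6, 1, 6) · λ_5 → (5, 1, 4, 2) · λ_6 → (0, 6, 1, 6) · λ_7 → (5, 1, 4, 2) · λ_8 → (5, 1, 4, 2) · λ_9 → (2, 4, 5, 4) · λ_10 → (1, 2, 9, 0) · λ_11 → (1, 2, 9, 0) · λ_12 → (0, 6, 1, 6) · λ_13 → (0, 6, 1, 6)

The 13 indices split into 5 linkage classes (same alcove rep ⇔ same W_17-dot-orbit):

[[1, 5, 7, 8], [2], [3, 4, 6, 12, 13], [9], [10, 11]]


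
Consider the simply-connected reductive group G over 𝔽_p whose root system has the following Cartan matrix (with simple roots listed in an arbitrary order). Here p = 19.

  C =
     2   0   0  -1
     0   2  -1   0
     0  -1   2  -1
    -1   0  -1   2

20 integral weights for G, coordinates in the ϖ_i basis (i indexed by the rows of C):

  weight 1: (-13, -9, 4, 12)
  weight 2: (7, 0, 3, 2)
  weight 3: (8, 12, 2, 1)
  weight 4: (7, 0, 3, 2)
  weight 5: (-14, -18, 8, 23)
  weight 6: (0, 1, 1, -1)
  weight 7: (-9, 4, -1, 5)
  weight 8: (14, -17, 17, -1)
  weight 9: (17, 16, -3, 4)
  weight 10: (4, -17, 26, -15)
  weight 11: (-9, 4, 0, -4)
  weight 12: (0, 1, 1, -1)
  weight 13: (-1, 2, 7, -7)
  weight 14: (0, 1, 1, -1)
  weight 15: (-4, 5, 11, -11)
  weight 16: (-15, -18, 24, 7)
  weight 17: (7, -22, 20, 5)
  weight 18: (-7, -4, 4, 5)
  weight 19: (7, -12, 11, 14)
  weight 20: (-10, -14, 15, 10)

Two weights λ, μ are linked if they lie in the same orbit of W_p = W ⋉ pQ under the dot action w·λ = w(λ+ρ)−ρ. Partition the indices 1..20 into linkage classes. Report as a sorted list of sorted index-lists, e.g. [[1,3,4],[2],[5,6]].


Root system A_4: the 4×4 matrix C matches after relabeling.

Folding the 20 weights λ_j+ρ into Ā_19 (reps in the given 4-coord order):

    λ_1+ρ ↦ (10, 5, 1, 2)
    λ_2+ρ ↦ (8, 1, 4, 3)
    λ_3+ρ ↦ (1, 5, 3, 2)
    λ_4+ρ ↦ (8, 1, 4, 3)
    λ_5+ρ ↦ (1, 5, 3, 2)
    λ_6+ρ ↦ (1, 2, 2, 0)
    λ_7+ρ ↦ (6, 3, 2, 0)
    λ_8+ρ ↦ (1, 2, 2, 0)
    λ_9+ρ ↦ (1, 2, 2, 0)
    λ_10+ρ ↦ (1, 5, 3, 2)
    λ_11+ρ ↦ (1, 5, 3, 2)
    λ_12+ρ ↦ (1, 2, 2, 0)
    λ_13+ρ ↦ (6, 3, 2, 0)
    λ_14+ρ ↦ (1, 2, 2, 0)
    λ_15+ρ ↦ (10, 5, 1, 2)
    λ_16+ρ ↦ (6, 3, 2, 0)
    λ_17+ρ ↦ (6, 3, 2, 0)
    λ_18+ρ ↦ (6, 3, 2, 0)
    λ_19+ρ ↦ (8, 1, 4, 3)
    λ_20+ρ ↦ (1, 5, 3, 2)

5 distinct reps among the 20 weights ⇒ 5 W_19-linkage classes:

[[1, 15], [2, 4, 19], [3, 5, 10, 11, 20], [6, 8, 9, 12, 14], [7, 13, 16, 17, 18]]


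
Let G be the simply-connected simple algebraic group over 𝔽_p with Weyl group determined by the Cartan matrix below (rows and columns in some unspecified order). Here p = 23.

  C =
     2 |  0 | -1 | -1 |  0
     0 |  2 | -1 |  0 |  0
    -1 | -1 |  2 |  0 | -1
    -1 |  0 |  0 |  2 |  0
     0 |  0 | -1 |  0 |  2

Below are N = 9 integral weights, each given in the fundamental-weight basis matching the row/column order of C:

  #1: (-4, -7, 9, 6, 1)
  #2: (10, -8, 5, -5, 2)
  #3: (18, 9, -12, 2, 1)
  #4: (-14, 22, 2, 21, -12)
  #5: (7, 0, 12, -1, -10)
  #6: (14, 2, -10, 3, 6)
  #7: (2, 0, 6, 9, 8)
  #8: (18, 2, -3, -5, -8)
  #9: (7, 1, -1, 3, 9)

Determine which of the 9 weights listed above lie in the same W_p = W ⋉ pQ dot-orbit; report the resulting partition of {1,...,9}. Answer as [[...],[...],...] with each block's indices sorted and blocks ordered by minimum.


Dynkin diagram of C (from the 8 off-diagonal −1 entries): D_5.

Alcove-folded reps (p=23, 9 weights, presented ϖ-order):

  1: (3, 6, 1, 4, 2);  2: (3, 6, 1, 4, 2);  3: (0, 1, 1, 3, 9);  4: (0, 1, 1, 3, 9);  5: (0, 1, 1, 3, 9);  6: (3, 6, 1, 4, 2);  7: (3, 6, 1, 4, 2);  8: (3, 6, 1, 4, 2);  9: (0, 1, 1, 3, 9)

The 9 indices split into 2 linkage classes (same alcove rep ⇔ same W_23-dot-orbit):

[[1, 2, 6, 7, 8], [3, 4, 5, 9]]
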